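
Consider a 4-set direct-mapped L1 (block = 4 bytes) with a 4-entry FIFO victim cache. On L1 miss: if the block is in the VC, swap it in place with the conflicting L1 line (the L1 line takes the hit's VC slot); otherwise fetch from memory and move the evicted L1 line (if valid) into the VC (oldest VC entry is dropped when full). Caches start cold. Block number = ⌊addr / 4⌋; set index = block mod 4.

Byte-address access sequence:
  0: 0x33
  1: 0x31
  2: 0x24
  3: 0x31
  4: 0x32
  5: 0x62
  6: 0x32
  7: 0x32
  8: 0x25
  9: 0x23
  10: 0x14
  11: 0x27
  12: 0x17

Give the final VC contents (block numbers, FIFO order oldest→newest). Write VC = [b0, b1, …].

VC = [24, 12, 9]

#0 0x33→b12/s0 MISS; vc=[]
#1 0x31→b12/s0 L1-HIT; vc=[]
#2 0x24→b9/s1 MISS; vc=[]
#3 0x31→b12/s0 L1-HIT; vc=[]
#4 0x32→b12/s0 L1-HIT; vc=[]
#5 0x62→b24/s0 MISS; vc=[12]
#6 0x32→b12/s0 VC-HIT; vc=[24]
#7 0x32→b12/s0 L1-HIT; vc=[24]
#8 0x25→b9/s1 L1-HIT; vc=[24]
#9 0x23→b8/s0 MISS; vc=[24,12]
#10 0x14→b5/s1 MISS; vc=[24,12,9]
#11 0x27→b9/s1 VC-HIT; vc=[24,12,5]
#12 0x17→b5/s1 VC-HIT; vc=[24,12,9]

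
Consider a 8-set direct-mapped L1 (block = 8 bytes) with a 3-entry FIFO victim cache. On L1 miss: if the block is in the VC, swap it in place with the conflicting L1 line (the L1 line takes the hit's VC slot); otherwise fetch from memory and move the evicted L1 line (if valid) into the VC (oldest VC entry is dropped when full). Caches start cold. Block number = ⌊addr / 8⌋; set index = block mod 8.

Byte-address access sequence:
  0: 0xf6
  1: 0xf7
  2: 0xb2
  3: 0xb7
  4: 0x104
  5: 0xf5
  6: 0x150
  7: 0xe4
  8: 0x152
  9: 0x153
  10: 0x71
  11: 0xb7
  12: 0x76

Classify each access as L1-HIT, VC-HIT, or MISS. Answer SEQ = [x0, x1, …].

SEQ = [MISS, L1-HIT, MISS, L1-HIT, MISS, VC-HIT, MISS, MISS, L1-HIT, L1-HIT, MISS, VC-HIT, VC-HIT]

0: 0xf6 (blk 30, set 6) → MISS  vc=[]
1: 0xf7 (blk 30, set 6) → L1-HIT  vc=[]
2: 0xb2 (blk 22, set 6) → MISS  vc=[30]
3: 0xb7 (blk 22, set 6) → L1-HIT  vc=[30]
4: 0x104 (blk 32, set 0) → MISS  vc=[30]
5: 0xf5 (blk 30, set 6) → VC-HIT  vc=[22]
6: 0x150 (blk 42, set 2) → MISS  vc=[22]
7: 0xe4 (blk 28, set 4) → MISS  vc=[22]
8: 0x152 (blk 42, set 2) → L1-HIT  vc=[22]
9: 0x153 (blk 42, set 2) → L1-HIT  vc=[22]
10: 0x71 (blk 14, set 6) → MISS  vc=[22, 30]
11: 0xb7 (blk 22, set 6) → VC-HIT  vc=[14, 30]
12: 0x76 (blk 14, set 6) → VC-HIT  vc=[22, 30]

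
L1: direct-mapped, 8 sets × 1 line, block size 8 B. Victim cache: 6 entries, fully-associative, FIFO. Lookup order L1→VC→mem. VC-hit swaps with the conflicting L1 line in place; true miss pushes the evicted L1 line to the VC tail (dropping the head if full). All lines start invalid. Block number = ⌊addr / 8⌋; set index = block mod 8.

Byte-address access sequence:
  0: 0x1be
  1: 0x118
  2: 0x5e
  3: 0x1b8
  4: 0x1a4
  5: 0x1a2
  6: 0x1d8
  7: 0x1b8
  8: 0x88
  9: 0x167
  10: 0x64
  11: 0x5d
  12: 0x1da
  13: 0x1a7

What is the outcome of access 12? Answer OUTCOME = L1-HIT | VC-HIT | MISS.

OUTCOME = VC-HIT

  [0] addr=0x1be blk=55 s=7: MISS | VC []
  [1] addr=0x118 blk=35 s=3: MISS | VC []
  [2] addr=0x5e blk=11 s=3: MISS | VC [35]
  [3] addr=0x1b8 blk=55 s=7: L1-HIT | VC [35]
  [4] addr=0x1a4 blk=52 s=4: MISS | VC [35]
  [5] addr=0x1a2 blk=52 s=4: L1-HIT | VC [35]
  [6] addr=0x1d8 blk=59 s=3: MISS | VC [35, 11]
  [7] addr=0x1b8 blk=55 s=7: L1-HIT | VC [35, 11]
  [8] addr=0x88 blk=17 s=1: MISS | VC [35, 11]
  [9] addr=0x167 blk=44 s=4: MISS | VC [35, 11, 52]
  [10] addr=0x64 blk=12 s=4: MISS | VC [35, 11, 52, 44]
  [11] addr=0x5d blk=11 s=3: VC-HIT | VC [35, 59, 52, 44]
  [12] addr=0x1da blk=59 s=3: VC-HIT | VC [35, 11, 52, 44]
  [13] addr=0x1a7 blk=52 s=4: VC-HIT | VC [35, 11, 12, 44]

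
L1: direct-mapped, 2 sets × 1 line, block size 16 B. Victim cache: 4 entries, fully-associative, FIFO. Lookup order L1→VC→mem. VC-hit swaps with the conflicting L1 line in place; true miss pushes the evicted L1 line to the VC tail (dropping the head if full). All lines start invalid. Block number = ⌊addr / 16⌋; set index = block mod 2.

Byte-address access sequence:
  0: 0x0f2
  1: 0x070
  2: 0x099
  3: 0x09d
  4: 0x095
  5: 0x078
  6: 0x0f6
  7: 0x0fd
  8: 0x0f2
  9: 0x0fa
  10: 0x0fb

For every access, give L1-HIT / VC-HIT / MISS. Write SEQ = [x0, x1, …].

SEQ = [MISS, MISS, MISS, L1-HIT, L1-HIT, VC-HIT, VC-HIT, L1-HIT, L1-HIT, L1-HIT, L1-HIT]

  [0] addr=0xf2 blk=15 s=1: MISS | VC []
  [1] addr=0x70 blk=7 s=1: MISS | VC [15]
  [2] addr=0x99 blk=9 s=1: MISS | VC [15, 7]
  [3] addr=0x9d blk=9 s=1: L1-HIT | VC [15, 7]
  [4] addr=0x95 blk=9 s=1: L1-HIT | VC [15, 7]
  [5] addr=0x78 blk=7 s=1: VC-HIT | VC [15, 9]
  [6] addr=0xf6 blk=15 s=1: VC-HIT | VC [7, 9]
  [7] addr=0xfd blk=15 s=1: L1-HIT | VC [7, 9]
  [8] addr=0xf2 blk=15 s=1: L1-HIT | VC [7, 9]
  [9] addr=0xfa blk=15 s=1: L1-HIT | VC [7, 9]
  [10] addr=0xfb blk=15 s=1: L1-HIT | VC [7, 9]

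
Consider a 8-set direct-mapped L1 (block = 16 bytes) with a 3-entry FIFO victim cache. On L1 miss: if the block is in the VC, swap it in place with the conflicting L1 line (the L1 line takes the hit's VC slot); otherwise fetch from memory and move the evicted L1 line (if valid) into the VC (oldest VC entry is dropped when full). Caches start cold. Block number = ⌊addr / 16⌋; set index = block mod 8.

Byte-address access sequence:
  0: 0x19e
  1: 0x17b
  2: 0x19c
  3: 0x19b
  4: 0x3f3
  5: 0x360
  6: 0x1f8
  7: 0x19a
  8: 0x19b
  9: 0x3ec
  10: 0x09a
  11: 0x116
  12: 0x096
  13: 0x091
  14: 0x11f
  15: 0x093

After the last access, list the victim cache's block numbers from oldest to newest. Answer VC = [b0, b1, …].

#0 0x19e→b25/s1 MISS; vc=[]
#1 0x17b→b23/s7 MISS; vc=[]
#2 0x19c→b25/s1 L1-HIT; vc=[]
#3 0x19b→b25/s1 L1-HIT; vc=[]
#4 0x3f3→b63/s7 MISS; vc=[23]
#5 0x360→b54/s6 MISS; vc=[23]
#6 0x1f8→b31/s7 MISS; vc=[23,63]
#7 0x19a→b25/s1 L1-HIT; vc=[23,63]
#8 0x19b→b25/s1 L1-HIT; vc=[23,63]
#9 0x3ec→b62/s6 MISS; vc=[23,63,54]
#10 0x9a→b9/s1 MISS; vc=[63,54,25]
#11 0x116→b17/s1 MISS; vc=[54,25,9]
#12 0x96→b9/s1 VC-HIT; vc=[54,25,17]
#13 0x91→b9/s1 L1-HIT; vc=[54,25,17]
#14 0x11f→b17/s1 VC-HIT; vc=[54,25,9]
#15 0x93→b9/s1 VC-HIT; vc=[54,25,17]

VC = [54, 25, 17]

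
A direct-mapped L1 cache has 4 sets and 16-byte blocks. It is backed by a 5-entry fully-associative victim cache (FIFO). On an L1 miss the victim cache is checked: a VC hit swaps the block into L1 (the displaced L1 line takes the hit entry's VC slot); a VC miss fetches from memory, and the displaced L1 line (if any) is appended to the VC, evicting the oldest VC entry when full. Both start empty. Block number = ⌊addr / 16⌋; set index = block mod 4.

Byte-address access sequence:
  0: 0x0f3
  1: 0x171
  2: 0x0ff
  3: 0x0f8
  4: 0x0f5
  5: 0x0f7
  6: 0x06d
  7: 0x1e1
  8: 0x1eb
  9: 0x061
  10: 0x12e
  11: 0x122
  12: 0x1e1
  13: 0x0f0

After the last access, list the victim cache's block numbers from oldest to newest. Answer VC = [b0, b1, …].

#0 0xf3→b15/s3 MISS; vc=[]
#1 0x171→b23/s3 MISS; vc=[15]
#2 0xff→b15/s3 VC-HIT; vc=[23]
#3 0xf8→b15/s3 L1-HIT; vc=[23]
#4 0xf5→b15/s3 L1-HIT; vc=[23]
#5 0xf7→b15/s3 L1-HIT; vc=[23]
#6 0x6d→b6/s2 MISS; vc=[23]
#7 0x1e1→b30/s2 MISS; vc=[23,6]
#8 0x1eb→b30/s2 L1-HIT; vc=[23,6]
#9 0x61→b6/s2 VC-HIT; vc=[23,30]
#10 0x12e→b18/s2 MISS; vc=[23,30,6]
#11 0x122→b18/s2 L1-HIT; vc=[23,30,6]
#12 0x1e1→b30/s2 VC-HIT; vc=[23,18,6]
#13 0xf0→b15/s3 L1-HIT; vc=[23,18,6]

VC = [23, 18, 6]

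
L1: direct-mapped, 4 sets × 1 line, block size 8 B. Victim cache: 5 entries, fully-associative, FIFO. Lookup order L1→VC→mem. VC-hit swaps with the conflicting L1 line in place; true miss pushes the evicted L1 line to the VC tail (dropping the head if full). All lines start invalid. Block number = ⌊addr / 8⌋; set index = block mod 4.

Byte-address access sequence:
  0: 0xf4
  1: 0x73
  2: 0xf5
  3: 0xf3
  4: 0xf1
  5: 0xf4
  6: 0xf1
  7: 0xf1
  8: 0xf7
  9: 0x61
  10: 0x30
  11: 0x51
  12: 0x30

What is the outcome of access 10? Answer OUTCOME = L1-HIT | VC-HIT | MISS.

  [0] addr=0xf4 blk=30 s=2: MISS | VC []
  [1] addr=0x73 blk=14 s=2: MISS | VC [30]
  [2] addr=0xf5 blk=30 s=2: VC-HIT | VC [14]
  [3] addr=0xf3 blk=30 s=2: L1-HIT | VC [14]
  [4] addr=0xf1 blk=30 s=2: L1-HIT | VC [14]
  [5] addr=0xf4 blk=30 s=2: L1-HIT | VC [14]
  [6] addr=0xf1 blk=30 s=2: L1-HIT | VC [14]
  [7] addr=0xf1 blk=30 s=2: L1-HIT | VC [14]
  [8] addr=0xf7 blk=30 s=2: L1-HIT | VC [14]
  [9] addr=0x61 blk=12 s=0: MISS | VC [14]
  [10] addr=0x30 blk=6 s=2: MISS | VC [14, 30]
  [11] addr=0x51 blk=10 s=2: MISS | VC [14, 30, 6]
  [12] addr=0x30 blk=6 s=2: VC-HIT | VC [14, 30, 10]

OUTCOME = MISS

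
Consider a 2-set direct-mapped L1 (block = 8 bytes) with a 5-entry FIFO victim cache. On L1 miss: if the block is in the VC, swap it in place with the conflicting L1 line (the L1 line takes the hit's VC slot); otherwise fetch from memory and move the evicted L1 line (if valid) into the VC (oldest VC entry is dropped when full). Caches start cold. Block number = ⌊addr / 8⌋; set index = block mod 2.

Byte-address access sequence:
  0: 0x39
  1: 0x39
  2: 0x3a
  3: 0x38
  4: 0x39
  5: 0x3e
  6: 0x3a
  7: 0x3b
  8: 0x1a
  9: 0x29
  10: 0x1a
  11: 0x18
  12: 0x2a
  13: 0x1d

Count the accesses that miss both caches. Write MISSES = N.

MISSES = 3

#0 0x39→b7/s1 MISS; vc=[]
#1 0x39→b7/s1 L1-HIT; vc=[]
#2 0x3a→b7/s1 L1-HIT; vc=[]
#3 0x38→b7/s1 L1-HIT; vc=[]
#4 0x39→b7/s1 L1-HIT; vc=[]
#5 0x3e→b7/s1 L1-HIT; vc=[]
#6 0x3a→b7/s1 L1-HIT; vc=[]
#7 0x3b→b7/s1 L1-HIT; vc=[]
#8 0x1a→b3/s1 MISS; vc=[7]
#9 0x29→b5/s1 MISS; vc=[7,3]
#10 0x1a→b3/s1 VC-HIT; vc=[7,5]
#11 0x18→b3/s1 L1-HIT; vc=[7,5]
#12 0x2a→b5/s1 VC-HIT; vc=[7,3]
#13 0x1d→b3/s1 VC-HIT; vc=[7,5]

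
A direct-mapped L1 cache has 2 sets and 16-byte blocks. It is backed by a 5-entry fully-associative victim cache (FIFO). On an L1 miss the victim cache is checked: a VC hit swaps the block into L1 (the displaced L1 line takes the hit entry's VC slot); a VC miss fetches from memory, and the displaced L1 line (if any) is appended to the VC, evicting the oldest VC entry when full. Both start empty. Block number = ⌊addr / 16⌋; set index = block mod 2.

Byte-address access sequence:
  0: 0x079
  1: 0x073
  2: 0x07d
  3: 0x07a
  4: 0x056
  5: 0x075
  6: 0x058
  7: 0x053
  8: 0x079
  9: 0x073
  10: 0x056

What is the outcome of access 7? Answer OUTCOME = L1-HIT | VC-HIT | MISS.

OUTCOME = L1-HIT

  [0] addr=0x79 blk=7 s=1: MISS | VC []
  [1] addr=0x73 blk=7 s=1: L1-HIT | VC []
  [2] addr=0x7d blk=7 s=1: L1-HIT | VC []
  [3] addr=0x7a blk=7 s=1: L1-HIT | VC []
  [4] addr=0x56 blk=5 s=1: MISS | VC [7]
  [5] addr=0x75 blk=7 s=1: VC-HIT | VC [5]
  [6] addr=0x58 blk=5 s=1: VC-HIT | VC [7]
  [7] addr=0x53 blk=5 s=1: L1-HIT | VC [7]
  [8] addr=0x79 blk=7 s=1: VC-HIT | VC [5]
  [9] addr=0x73 blk=7 s=1: L1-HIT | VC [5]
  [10] addr=0x56 blk=5 s=1: VC-HIT | VC [7]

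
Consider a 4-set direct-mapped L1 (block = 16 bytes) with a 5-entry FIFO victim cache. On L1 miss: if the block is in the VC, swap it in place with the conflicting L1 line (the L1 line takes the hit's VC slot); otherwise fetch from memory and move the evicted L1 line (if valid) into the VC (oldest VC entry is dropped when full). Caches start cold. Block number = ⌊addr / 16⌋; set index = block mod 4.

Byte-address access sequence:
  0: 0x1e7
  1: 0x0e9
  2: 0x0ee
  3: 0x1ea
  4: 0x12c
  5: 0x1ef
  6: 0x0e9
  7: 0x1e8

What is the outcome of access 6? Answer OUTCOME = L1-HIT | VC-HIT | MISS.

OUTCOME = VC-HIT

#0 0x1e7→b30/s2 MISS; vc=[]
#1 0xe9→b14/s2 MISS; vc=[30]
#2 0xee→b14/s2 L1-HIT; vc=[30]
#3 0x1ea→b30/s2 VC-HIT; vc=[14]
#4 0x12c→b18/s2 MISS; vc=[14,30]
#5 0x1ef→b30/s2 VC-HIT; vc=[14,18]
#6 0xe9→b14/s2 VC-HIT; vc=[30,18]
#7 0x1e8→b30/s2 VC-HIT; vc=[14,18]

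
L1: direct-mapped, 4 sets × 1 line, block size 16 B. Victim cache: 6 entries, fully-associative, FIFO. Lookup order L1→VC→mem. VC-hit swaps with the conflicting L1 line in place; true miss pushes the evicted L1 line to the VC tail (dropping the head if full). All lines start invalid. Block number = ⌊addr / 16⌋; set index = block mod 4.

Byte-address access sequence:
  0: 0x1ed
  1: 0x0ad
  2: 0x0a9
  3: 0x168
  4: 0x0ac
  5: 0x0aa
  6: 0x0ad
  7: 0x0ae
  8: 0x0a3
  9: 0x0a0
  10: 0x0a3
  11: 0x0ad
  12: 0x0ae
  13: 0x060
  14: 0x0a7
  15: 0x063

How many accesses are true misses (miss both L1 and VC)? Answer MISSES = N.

  [0] addr=0x1ed blk=30 s=2: MISS | VC []
  [1] addr=0xad blk=10 s=2: MISS | VC [30]
  [2] addr=0xa9 blk=10 s=2: L1-HIT | VC [30]
  [3] addr=0x168 blk=22 s=2: MISS | VC [30, 10]
  [4] addr=0xac blk=10 s=2: VC-HIT | VC [30, 22]
  [5] addr=0xaa blk=10 s=2: L1-HIT | VC [30, 22]
  [6] addr=0xad blk=10 s=2: L1-HIT | VC [30, 22]
  [7] addr=0xae blk=10 s=2: L1-HIT | VC [30, 22]
  [8] addr=0xa3 blk=10 s=2: L1-HIT | VC [30, 22]
  [9] addr=0xa0 blk=10 s=2: L1-HIT | VC [30, 22]
  [10] addr=0xa3 blk=10 s=2: L1-HIT | VC [30, 22]
  [11] addr=0xad blk=10 s=2: L1-HIT | VC [30, 22]
  [12] addr=0xae blk=10 s=2: L1-HIT | VC [30, 22]
  [13] addr=0x60 blk=6 s=2: MISS | VC [30, 22, 10]
  [14] addr=0xa7 blk=10 s=2: VC-HIT | VC [30, 22, 6]
  [15] addr=0x63 blk=6 s=2: VC-HIT | VC [30, 22, 10]

MISSES = 4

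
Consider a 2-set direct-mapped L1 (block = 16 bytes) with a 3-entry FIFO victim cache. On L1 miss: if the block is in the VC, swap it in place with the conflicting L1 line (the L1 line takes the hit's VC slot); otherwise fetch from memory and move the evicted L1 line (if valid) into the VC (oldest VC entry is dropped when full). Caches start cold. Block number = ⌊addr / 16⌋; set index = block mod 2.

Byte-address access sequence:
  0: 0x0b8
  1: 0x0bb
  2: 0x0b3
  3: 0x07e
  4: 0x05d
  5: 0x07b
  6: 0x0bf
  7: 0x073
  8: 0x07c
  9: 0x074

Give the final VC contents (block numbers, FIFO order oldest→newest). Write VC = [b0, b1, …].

#0 0xb8→b11/s1 MISS; vc=[]
#1 0xbb→b11/s1 L1-HIT; vc=[]
#2 0xb3→b11/s1 L1-HIT; vc=[]
#3 0x7e→b7/s1 MISS; vc=[11]
#4 0x5d→b5/s1 MISS; vc=[11,7]
#5 0x7b→b7/s1 VC-HIT; vc=[11,5]
#6 0xbf→b11/s1 VC-HIT; vc=[7,5]
#7 0x73→b7/s1 VC-HIT; vc=[11,5]
#8 0x7c→b7/s1 L1-HIT; vc=[11,5]
#9 0x74→b7/s1 L1-HIT; vc=[11,5]

VC = [11, 5]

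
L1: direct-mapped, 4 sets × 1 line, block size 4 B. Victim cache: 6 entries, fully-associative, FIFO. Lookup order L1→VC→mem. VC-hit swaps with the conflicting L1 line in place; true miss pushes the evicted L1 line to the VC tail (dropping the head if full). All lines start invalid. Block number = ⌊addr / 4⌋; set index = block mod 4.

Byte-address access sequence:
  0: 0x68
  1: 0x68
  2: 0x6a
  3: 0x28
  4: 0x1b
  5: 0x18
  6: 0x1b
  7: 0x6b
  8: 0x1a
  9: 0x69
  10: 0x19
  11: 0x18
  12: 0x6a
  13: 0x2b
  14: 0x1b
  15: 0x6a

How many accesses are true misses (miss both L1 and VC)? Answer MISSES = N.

#0 0x68→b26/s2 MISS; vc=[]
#1 0x68→b26/s2 L1-HIT; vc=[]
#2 0x6a→b26/s2 L1-HIT; vc=[]
#3 0x28→b10/s2 MISS; vc=[26]
#4 0x1b→b6/s2 MISS; vc=[26,10]
#5 0x18→b6/s2 L1-HIT; vc=[26,10]
#6 0x1b→b6/s2 L1-HIT; vc=[26,10]
#7 0x6b→b26/s2 VC-HIT; vc=[6,10]
#8 0x1a→b6/s2 VC-HIT; vc=[26,10]
#9 0x69→b26/s2 VC-HIT; vc=[6,10]
#10 0x19→b6/s2 VC-HIT; vc=[26,10]
#11 0x18→b6/s2 L1-HIT; vc=[26,10]
#12 0x6a→b26/s2 VC-HIT; vc=[6,10]
#13 0x2b→b10/s2 VC-HIT; vc=[6,26]
#14 0x1b→b6/s2 VC-HIT; vc=[10,26]
#15 0x6a→b26/s2 VC-HIT; vc=[10,6]

MISSES = 3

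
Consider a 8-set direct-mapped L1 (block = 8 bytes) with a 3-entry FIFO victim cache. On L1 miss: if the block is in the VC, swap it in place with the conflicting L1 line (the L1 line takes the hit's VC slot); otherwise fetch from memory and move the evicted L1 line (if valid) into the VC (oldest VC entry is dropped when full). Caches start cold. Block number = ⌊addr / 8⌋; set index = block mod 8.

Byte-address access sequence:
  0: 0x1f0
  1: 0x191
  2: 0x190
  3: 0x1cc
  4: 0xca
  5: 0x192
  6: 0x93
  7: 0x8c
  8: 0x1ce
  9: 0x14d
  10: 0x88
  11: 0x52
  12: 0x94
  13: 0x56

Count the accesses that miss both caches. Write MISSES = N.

MISSES = 9

#0 0x1f0→b62/s6 MISS; vc=[]
#1 0x191→b50/s2 MISS; vc=[]
#2 0x190→b50/s2 L1-HIT; vc=[]
#3 0x1cc→b57/s1 MISS; vc=[]
#4 0xca→b25/s1 MISS; vc=[57]
#5 0x192→b50/s2 L1-HIT; vc=[57]
#6 0x93→b18/s2 MISS; vc=[57,50]
#7 0x8c→b17/s1 MISS; vc=[57,50,25]
#8 0x1ce→b57/s1 VC-HIT; vc=[17,50,25]
#9 0x14d→b41/s1 MISS; vc=[50,25,57]
#10 0x88→b17/s1 MISS; vc=[25,57,41]
#11 0x52→b10/s2 MISS; vc=[57,41,18]
#12 0x94→b18/s2 VC-HIT; vc=[57,41,10]
#13 0x56→b10/s2 VC-HIT; vc=[57,41,18]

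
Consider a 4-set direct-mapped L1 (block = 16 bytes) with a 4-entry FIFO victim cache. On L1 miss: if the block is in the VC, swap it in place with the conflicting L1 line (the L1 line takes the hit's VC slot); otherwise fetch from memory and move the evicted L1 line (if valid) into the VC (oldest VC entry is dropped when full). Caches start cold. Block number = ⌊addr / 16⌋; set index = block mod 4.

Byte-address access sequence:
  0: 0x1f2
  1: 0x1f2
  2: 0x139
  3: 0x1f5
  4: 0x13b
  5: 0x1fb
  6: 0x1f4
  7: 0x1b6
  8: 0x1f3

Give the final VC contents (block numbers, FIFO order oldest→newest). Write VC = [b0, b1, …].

VC = [19, 27]

#0 0x1f2→b31/s3 MISS; vc=[]
#1 0x1f2→b31/s3 L1-HIT; vc=[]
#2 0x139→b19/s3 MISS; vc=[31]
#3 0x1f5→b31/s3 VC-HIT; vc=[19]
#4 0x13b→b19/s3 VC-HIT; vc=[31]
#5 0x1fb→b31/s3 VC-HIT; vc=[19]
#6 0x1f4→b31/s3 L1-HIT; vc=[19]
#7 0x1b6→b27/s3 MISS; vc=[19,31]
#8 0x1f3→b31/s3 VC-HIT; vc=[19,27]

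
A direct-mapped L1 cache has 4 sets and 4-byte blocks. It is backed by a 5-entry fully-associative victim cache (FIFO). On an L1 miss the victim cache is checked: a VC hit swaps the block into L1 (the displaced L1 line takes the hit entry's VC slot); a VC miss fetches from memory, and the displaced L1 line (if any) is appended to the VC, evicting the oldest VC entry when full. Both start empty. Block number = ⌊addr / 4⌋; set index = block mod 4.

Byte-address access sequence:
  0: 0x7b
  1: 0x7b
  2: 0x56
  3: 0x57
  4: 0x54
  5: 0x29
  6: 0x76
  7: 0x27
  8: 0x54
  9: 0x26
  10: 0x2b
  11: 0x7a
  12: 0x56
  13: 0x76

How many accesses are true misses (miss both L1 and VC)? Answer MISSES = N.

0: 0x7b (blk 30, set 2) → MISS  vc=[]
1: 0x7b (blk 30, set 2) → L1-HIT  vc=[]
2: 0x56 (blk 21, set 1) → MISS  vc=[]
3: 0x57 (blk 21, set 1) → L1-HIT  vc=[]
4: 0x54 (blk 21, set 1) → L1-HIT  vc=[]
5: 0x29 (blk 10, set 2) → MISS  vc=[30]
6: 0x76 (blk 29, set 1) → MISS  vc=[30, 21]
7: 0x27 (blk 9, set 1) → MISS  vc=[30, 21, 29]
8: 0x54 (blk 21, set 1) → VC-HIT  vc=[30, 9, 29]
9: 0x26 (blk 9, set 1) → VC-HIT  vc=[30, 21, 29]
10: 0x2b (blk 10, set 2) → L1-HIT  vc=[30, 21, 29]
11: 0x7a (blk 30, set 2) → VC-HIT  vc=[10, 21, 29]
12: 0x56 (blk 21, set 1) → VC-HIT  vc=[10, 9, 29]
13: 0x76 (blk 29, set 1) → VC-HIT  vc=[10, 9, 21]

MISSES = 5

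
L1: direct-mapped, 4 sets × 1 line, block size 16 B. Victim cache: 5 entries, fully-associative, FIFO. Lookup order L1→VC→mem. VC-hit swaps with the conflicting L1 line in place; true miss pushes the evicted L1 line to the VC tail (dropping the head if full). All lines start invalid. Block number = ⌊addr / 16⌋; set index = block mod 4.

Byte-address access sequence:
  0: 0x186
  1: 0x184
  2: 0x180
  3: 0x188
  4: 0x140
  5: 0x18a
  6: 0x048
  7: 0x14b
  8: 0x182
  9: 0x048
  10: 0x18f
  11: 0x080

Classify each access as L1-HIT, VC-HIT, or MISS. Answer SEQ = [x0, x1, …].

SEQ = [MISS, L1-HIT, L1-HIT, L1-HIT, MISS, VC-HIT, MISS, VC-HIT, VC-HIT, VC-HIT, VC-HIT, MISS]

  [0] addr=0x186 blk=24 s=0: MISS | VC []
  [1] addr=0x184 blk=24 s=0: L1-HIT | VC []
  [2] addr=0x180 blk=24 s=0: L1-HIT | VC []
  [3] addr=0x188 blk=24 s=0: L1-HIT | VC []
  [4] addr=0x140 blk=20 s=0: MISS | VC [24]
  [5] addr=0x18a blk=24 s=0: VC-HIT | VC [20]
  [6] addr=0x48 blk=4 s=0: MISS | VC [20, 24]
  [7] addr=0x14b blk=20 s=0: VC-HIT | VC [4, 24]
  [8] addr=0x182 blk=24 s=0: VC-HIT | VC [4, 20]
  [9] addr=0x48 blk=4 s=0: VC-HIT | VC [24, 20]
  [10] addr=0x18f blk=24 s=0: VC-HIT | VC [4, 20]
  [11] addr=0x80 blk=8 s=0: MISS | VC [4, 20, 24]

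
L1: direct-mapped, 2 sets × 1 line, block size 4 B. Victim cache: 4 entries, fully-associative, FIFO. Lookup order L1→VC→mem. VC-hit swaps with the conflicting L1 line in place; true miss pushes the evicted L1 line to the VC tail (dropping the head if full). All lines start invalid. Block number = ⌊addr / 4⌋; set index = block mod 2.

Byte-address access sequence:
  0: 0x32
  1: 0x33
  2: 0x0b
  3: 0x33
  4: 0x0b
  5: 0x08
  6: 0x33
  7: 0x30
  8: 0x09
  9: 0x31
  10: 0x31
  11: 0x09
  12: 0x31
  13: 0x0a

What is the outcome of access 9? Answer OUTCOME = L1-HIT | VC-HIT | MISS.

0: 0x32 (blk 12, set 0) → MISS  vc=[]
1: 0x33 (blk 12, set 0) → L1-HIT  vc=[]
2: 0xb (blk 2, set 0) → MISS  vc=[12]
3: 0x33 (blk 12, set 0) → VC-HIT  vc=[2]
4: 0xb (blk 2, set 0) → VC-HIT  vc=[12]
5: 0x8 (blk 2, set 0) → L1-HIT  vc=[12]
6: 0x33 (blk 12, set 0) → VC-HIT  vc=[2]
7: 0x30 (blk 12, set 0) → L1-HIT  vc=[2]
8: 0x9 (blk 2, set 0) → VC-HIT  vc=[12]
9: 0x31 (blk 12, set 0) → VC-HIT  vc=[2]
10: 0x31 (blk 12, set 0) → L1-HIT  vc=[2]
11: 0x9 (blk 2, set 0) → VC-HIT  vc=[12]
12: 0x31 (blk 12, set 0) → VC-HIT  vc=[2]
13: 0xa (blk 2, set 0) → VC-HIT  vc=[12]

OUTCOME = VC-HIT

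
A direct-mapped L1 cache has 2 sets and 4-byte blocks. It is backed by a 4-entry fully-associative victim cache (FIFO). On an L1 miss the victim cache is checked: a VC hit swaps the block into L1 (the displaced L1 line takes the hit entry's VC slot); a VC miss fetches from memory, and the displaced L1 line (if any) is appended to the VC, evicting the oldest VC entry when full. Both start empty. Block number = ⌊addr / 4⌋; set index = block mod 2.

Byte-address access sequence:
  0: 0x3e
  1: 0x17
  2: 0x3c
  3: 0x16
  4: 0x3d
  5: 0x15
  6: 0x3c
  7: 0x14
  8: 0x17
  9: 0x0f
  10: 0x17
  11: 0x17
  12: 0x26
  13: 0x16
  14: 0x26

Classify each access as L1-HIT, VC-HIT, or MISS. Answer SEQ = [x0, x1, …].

SEQ = [MISS, MISS, VC-HIT, VC-HIT, VC-HIT, VC-HIT, VC-HIT, VC-HIT, L1-HIT, MISS, VC-HIT, L1-HIT, MISS, VC-HIT, VC-HIT]

  [0] addr=0x3e blk=15 s=1: MISS | VC []
  [1] addr=0x17 blk=5 s=1: MISS | VC [15]
  [2] addr=0x3c blk=15 s=1: VC-HIT | VC [5]
  [3] addr=0x16 blk=5 s=1: VC-HIT | VC [15]
  [4] addr=0x3d blk=15 s=1: VC-HIT | VC [5]
  [5] addr=0x15 blk=5 s=1: VC-HIT | VC [15]
  [6] addr=0x3c blk=15 s=1: VC-HIT | VC [5]
  [7] addr=0x14 blk=5 s=1: VC-HIT | VC [15]
  [8] addr=0x17 blk=5 s=1: L1-HIT | VC [15]
  [9] addr=0xf blk=3 s=1: MISS | VC [15, 5]
  [10] addr=0x17 blk=5 s=1: VC-HIT | VC [15, 3]
  [11] addr=0x17 blk=5 s=1: L1-HIT | VC [15, 3]
  [12] addr=0x26 blk=9 s=1: MISS | VC [15, 3, 5]
  [13] addr=0x16 blk=5 s=1: VC-HIT | VC [15, 3, 9]
  [14] addr=0x26 blk=9 s=1: VC-HIT | VC [15, 3, 5]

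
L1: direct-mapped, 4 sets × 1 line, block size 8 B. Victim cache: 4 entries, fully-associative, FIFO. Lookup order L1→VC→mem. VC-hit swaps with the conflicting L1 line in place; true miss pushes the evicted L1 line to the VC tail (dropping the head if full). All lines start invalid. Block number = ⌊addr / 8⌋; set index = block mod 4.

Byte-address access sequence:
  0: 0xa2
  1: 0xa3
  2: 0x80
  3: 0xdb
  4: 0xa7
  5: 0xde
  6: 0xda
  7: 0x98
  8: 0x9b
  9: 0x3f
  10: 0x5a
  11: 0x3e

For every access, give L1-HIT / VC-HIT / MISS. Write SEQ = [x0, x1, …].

#0 0xa2→b20/s0 MISS; vc=[]
#1 0xa3→b20/s0 L1-HIT; vc=[]
#2 0x80→b16/s0 MISS; vc=[20]
#3 0xdb→b27/s3 MISS; vc=[20]
#4 0xa7→b20/s0 VC-HIT; vc=[16]
#5 0xde→b27/s3 L1-HIT; vc=[16]
#6 0xda→b27/s3 L1-HIT; vc=[16]
#7 0x98→b19/s3 MISS; vc=[16,27]
#8 0x9b→b19/s3 L1-HIT; vc=[16,27]
#9 0x3f→b7/s3 MISS; vc=[16,27,19]
#10 0x5a→b11/s3 MISS; vc=[16,27,19,7]
#11 0x3e→b7/s3 VC-HIT; vc=[16,27,19,11]

SEQ = [MISS, L1-HIT, MISS, MISS, VC-HIT, L1-HIT, L1-HIT, MISS, L1-HIT, MISS, MISS, VC-HIT]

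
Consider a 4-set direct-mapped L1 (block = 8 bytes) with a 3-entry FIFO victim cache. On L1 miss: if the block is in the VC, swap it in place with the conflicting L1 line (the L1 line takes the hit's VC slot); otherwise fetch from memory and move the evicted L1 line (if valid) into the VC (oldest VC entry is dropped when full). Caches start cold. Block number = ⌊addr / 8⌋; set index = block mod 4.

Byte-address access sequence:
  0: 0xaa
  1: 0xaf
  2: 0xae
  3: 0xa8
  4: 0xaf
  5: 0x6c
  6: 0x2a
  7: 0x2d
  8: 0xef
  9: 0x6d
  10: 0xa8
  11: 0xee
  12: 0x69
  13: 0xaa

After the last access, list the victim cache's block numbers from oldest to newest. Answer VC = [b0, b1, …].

VC = [29, 13, 5]

#0 0xaa→b21/s1 MISS; vc=[]
#1 0xaf→b21/s1 L1-HIT; vc=[]
#2 0xae→b21/s1 L1-HIT; vc=[]
#3 0xa8→b21/s1 L1-HIT; vc=[]
#4 0xaf→b21/s1 L1-HIT; vc=[]
#5 0x6c→b13/s1 MISS; vc=[21]
#6 0x2a→b5/s1 MISS; vc=[21,13]
#7 0x2d→b5/s1 L1-HIT; vc=[21,13]
#8 0xef→b29/s1 MISS; vc=[21,13,5]
#9 0x6d→b13/s1 VC-HIT; vc=[21,29,5]
#10 0xa8→b21/s1 VC-HIT; vc=[13,29,5]
#11 0xee→b29/s1 VC-HIT; vc=[13,21,5]
#12 0x69→b13/s1 VC-HIT; vc=[29,21,5]
#13 0xaa→b21/s1 VC-HIT; vc=[29,13,5]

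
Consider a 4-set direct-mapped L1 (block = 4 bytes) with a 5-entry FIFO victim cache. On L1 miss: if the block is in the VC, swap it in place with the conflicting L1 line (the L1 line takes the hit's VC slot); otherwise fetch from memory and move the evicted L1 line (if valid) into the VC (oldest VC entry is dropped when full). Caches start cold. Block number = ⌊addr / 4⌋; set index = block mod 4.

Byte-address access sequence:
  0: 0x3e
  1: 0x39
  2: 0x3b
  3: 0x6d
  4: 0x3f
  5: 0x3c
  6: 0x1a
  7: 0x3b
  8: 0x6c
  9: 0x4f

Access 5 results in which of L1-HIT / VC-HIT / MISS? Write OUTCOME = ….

OUTCOME = L1-HIT

#0 0x3e→b15/s3 MISS; vc=[]
#1 0x39→b14/s2 MISS; vc=[]
#2 0x3b→b14/s2 L1-HIT; vc=[]
#3 0x6d→b27/s3 MISS; vc=[15]
#4 0x3f→b15/s3 VC-HIT; vc=[27]
#5 0x3c→b15/s3 L1-HIT; vc=[27]
#6 0x1a→b6/s2 MISS; vc=[27,14]
#7 0x3b→b14/s2 VC-HIT; vc=[27,6]
#8 0x6c→b27/s3 VC-HIT; vc=[15,6]
#9 0x4f→b19/s3 MISS; vc=[15,6,27]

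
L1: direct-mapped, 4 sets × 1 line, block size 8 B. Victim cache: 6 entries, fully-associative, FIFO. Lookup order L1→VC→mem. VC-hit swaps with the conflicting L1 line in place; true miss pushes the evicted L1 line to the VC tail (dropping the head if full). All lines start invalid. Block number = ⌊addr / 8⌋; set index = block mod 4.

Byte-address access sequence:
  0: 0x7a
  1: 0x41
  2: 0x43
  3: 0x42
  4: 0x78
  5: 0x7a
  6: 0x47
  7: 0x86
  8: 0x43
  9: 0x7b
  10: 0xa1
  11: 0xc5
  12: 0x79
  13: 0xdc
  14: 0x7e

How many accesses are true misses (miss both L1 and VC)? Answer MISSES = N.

#0 0x7a→b15/s3 MISS; vc=[]
#1 0x41→b8/s0 MISS; vc=[]
#2 0x43→b8/s0 L1-HIT; vc=[]
#3 0x42→b8/s0 L1-HIT; vc=[]
#4 0x78→b15/s3 L1-HIT; vc=[]
#5 0x7a→b15/s3 L1-HIT; vc=[]
#6 0x47→b8/s0 L1-HIT; vc=[]
#7 0x86→b16/s0 MISS; vc=[8]
#8 0x43→b8/s0 VC-HIT; vc=[16]
#9 0x7b→b15/s3 L1-HIT; vc=[16]
#10 0xa1→b20/s0 MISS; vc=[16,8]
#11 0xc5→b24/s0 MISS; vc=[16,8,20]
#12 0x79→b15/s3 L1-HIT; vc=[16,8,20]
#13 0xdc→b27/s3 MISS; vc=[16,8,20,15]
#14 0x7e→b15/s3 VC-HIT; vc=[16,8,20,27]

MISSES = 6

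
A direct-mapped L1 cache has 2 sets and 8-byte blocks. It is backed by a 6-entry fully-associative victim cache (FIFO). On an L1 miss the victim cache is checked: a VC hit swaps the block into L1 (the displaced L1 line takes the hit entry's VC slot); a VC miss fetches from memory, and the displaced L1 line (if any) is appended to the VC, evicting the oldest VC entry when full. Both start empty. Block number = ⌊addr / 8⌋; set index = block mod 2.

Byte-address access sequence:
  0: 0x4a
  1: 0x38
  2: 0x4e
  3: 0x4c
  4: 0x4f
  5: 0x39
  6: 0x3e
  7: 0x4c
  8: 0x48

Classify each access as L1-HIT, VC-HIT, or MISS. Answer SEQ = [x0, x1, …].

SEQ = [MISS, MISS, VC-HIT, L1-HIT, L1-HIT, VC-HIT, L1-HIT, VC-HIT, L1-HIT]

#0 0x4a→b9/s1 MISS; vc=[]
#1 0x38→b7/s1 MISS; vc=[9]
#2 0x4e→b9/s1 VC-HIT; vc=[7]
#3 0x4c→b9/s1 L1-HIT; vc=[7]
#4 0x4f→b9/s1 L1-HIT; vc=[7]
#5 0x39→b7/s1 VC-HIT; vc=[9]
#6 0x3e→b7/s1 L1-HIT; vc=[9]
#7 0x4c→b9/s1 VC-HIT; vc=[7]
#8 0x48→b9/s1 L1-HIT; vc=[7]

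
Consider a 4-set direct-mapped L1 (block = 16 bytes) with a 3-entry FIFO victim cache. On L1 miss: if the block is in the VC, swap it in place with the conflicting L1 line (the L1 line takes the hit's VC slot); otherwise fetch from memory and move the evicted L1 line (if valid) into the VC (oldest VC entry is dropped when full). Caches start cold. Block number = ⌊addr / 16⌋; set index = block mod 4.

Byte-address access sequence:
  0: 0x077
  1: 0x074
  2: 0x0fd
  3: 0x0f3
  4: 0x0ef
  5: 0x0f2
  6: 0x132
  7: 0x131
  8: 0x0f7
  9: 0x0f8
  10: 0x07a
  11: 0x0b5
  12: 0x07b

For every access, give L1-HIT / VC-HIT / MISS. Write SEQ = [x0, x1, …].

SEQ = [MISS, L1-HIT, MISS, L1-HIT, MISS, L1-HIT, MISS, L1-HIT, VC-HIT, L1-HIT, VC-HIT, MISS, VC-HIT]

0: 0x77 (blk 7, set 3) → MISS  vc=[]
1: 0x74 (blk 7, set 3) → L1-HIT  vc=[]
2: 0xfd (blk 15, set 3) → MISS  vc=[7]
3: 0xf3 (blk 15, set 3) → L1-HIT  vc=[7]
4: 0xef (blk 14, set 2) → MISS  vc=[7]
5: 0xf2 (blk 15, set 3) → L1-HIT  vc=[7]
6: 0x132 (blk 19, set 3) → MISS  vc=[7, 15]
7: 0x131 (blk 19, set 3) → L1-HIT  vc=[7, 15]
8: 0xf7 (blk 15, set 3) → VC-HIT  vc=[7, 19]
9: 0xf8 (blk 15, set 3) → L1-HIT  vc=[7, 19]
10: 0x7a (blk 7, set 3) → VC-HIT  vc=[15, 19]
11: 0xb5 (blk 11, set 3) → MISS  vc=[15, 19, 7]
12: 0x7b (blk 7, set 3) → VC-HIT  vc=[15, 19, 11]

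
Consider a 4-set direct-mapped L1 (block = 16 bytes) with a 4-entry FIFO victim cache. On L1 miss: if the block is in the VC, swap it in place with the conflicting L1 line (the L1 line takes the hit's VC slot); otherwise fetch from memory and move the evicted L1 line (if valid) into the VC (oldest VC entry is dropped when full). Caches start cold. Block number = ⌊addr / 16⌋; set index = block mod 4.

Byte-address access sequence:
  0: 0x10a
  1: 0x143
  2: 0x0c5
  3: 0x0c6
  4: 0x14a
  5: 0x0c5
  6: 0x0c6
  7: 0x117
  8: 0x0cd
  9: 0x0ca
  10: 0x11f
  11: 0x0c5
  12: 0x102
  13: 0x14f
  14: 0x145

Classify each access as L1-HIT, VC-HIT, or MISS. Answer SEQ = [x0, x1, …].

0: 0x10a (blk 16, set 0) → MISS  vc=[]
1: 0x143 (blk 20, set 0) → MISS  vc=[16]
2: 0xc5 (blk 12, set 0) → MISS  vc=[16, 20]
3: 0xc6 (blk 12, set 0) → L1-HIT  vc=[16, 20]
4: 0x14a (blk 20, set 0) → VC-HIT  vc=[16, 12]
5: 0xc5 (blk 12, set 0) → VC-HIT  vc=[16, 20]
6: 0xc6 (blk 12, set 0) → L1-HIT  vc=[16, 20]
7: 0x117 (blk 17, set 1) → MISS  vc=[16, 20]
8: 0xcd (blk 12, set 0) → L1-HIT  vc=[16, 20]
9: 0xca (blk 12, set 0) → L1-HIT  vc=[16, 20]
10: 0x11f (blk 17, set 1) → L1-HIT  vc=[16, 20]
11: 0xc5 (blk 12, set 0) → L1-HIT  vc=[16, 20]
12: 0x102 (blk 16, set 0) → VC-HIT  vc=[12, 20]
13: 0x14f (blk 20, set 0) → VC-HIT  vc=[12, 16]
14: 0x145 (blk 20, set 0) → L1-HIT  vc=[12, 16]

SEQ = [MISS, MISS, MISS, L1-HIT, VC-HIT, VC-HIT, L1-HIT, MISS, L1-HIT, L1-HIT, L1-HIT, L1-HIT, VC-HIT, VC-HIT, L1-HIT]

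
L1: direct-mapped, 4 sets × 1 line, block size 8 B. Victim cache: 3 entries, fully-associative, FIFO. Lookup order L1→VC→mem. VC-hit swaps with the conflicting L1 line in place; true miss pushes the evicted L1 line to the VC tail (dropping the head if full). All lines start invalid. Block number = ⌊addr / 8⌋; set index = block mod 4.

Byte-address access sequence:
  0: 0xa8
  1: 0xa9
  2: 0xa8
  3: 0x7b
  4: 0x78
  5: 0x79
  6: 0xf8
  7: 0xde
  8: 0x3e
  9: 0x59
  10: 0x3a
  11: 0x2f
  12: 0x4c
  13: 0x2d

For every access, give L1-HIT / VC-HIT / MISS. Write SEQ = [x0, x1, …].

0: 0xa8 (blk 21, set 1) → MISS  vc=[]
1: 0xa9 (blk 21, set 1) → L1-HIT  vc=[]
2: 0xa8 (blk 21, set 1) → L1-HIT  vc=[]
3: 0x7b (blk 15, set 3) → MISS  vc=[]
4: 0x78 (blk 15, set 3) → L1-HIT  vc=[]
5: 0x79 (blk 15, set 3) → L1-HIT  vc=[]
6: 0xf8 (blk 31, set 3) → MISS  vc=[15]
7: 0xde (blk 27, set 3) → MISS  vc=[15, 31]
8: 0x3e (blk 7, set 3) → MISS  vc=[15, 31, 27]
9: 0x59 (blk 11, set 3) → MISS  vc=[31, 27, 7]
10: 0x3a (blk 7, set 3) → VC-HIT  vc=[31, 27, 11]
11: 0x2f (blk 5, set 1) → MISS  vc=[27, 11, 21]
12: 0x4c (blk 9, set 1) → MISS  vc=[11, 21, 5]
13: 0x2d (blk 5, set 1) → VC-HIT  vc=[11, 21, 9]

SEQ = [MISS, L1-HIT, L1-HIT, MISS, L1-HIT, L1-HIT, MISS, MISS, MISS, MISS, VC-HIT, MISS, MISS, VC-HIT]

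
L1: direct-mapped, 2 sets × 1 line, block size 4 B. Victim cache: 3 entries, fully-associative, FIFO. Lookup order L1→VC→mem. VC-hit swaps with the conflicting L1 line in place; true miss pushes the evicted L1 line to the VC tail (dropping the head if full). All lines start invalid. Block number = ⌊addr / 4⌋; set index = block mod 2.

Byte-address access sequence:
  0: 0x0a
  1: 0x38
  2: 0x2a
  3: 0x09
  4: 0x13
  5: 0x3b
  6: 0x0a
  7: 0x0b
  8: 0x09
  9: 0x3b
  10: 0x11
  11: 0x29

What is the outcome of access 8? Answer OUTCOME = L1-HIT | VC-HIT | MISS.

OUTCOME = L1-HIT

0: 0xa (blk 2, set 0) → MISS  vc=[]
1: 0x38 (blk 14, set 0) → MISS  vc=[2]
2: 0x2a (blk 10, set 0) → MISS  vc=[2, 14]
3: 0x9 (blk 2, set 0) → VC-HIT  vc=[10, 14]
4: 0x13 (blk 4, set 0) → MISS  vc=[10, 14, 2]
5: 0x3b (blk 14, set 0) → VC-HIT  vc=[10, 4, 2]
6: 0xa (blk 2, set 0) → VC-HIT  vc=[10, 4, 14]
7: 0xb (blk 2, set 0) → L1-HIT  vc=[10, 4, 14]
8: 0x9 (blk 2, set 0) → L1-HIT  vc=[10, 4, 14]
9: 0x3b (blk 14, set 0) → VC-HIT  vc=[10, 4, 2]
10: 0x11 (blk 4, set 0) → VC-HIT  vc=[10, 14, 2]
11: 0x29 (blk 10, set 0) → VC-HIT  vc=[4, 14, 2]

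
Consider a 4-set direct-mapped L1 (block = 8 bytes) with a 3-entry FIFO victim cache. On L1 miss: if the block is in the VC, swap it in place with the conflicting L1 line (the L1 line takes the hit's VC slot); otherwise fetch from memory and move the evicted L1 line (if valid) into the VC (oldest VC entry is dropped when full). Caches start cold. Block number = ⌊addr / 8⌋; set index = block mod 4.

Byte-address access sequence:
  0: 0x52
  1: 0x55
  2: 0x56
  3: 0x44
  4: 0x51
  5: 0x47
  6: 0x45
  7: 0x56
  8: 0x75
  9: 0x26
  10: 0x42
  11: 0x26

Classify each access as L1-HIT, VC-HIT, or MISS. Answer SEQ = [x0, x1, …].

#0 0x52→b10/s2 MISS; vc=[]
#1 0x55→b10/s2 L1-HIT; vc=[]
#2 0x56→b10/s2 L1-HIT; vc=[]
#3 0x44→b8/s0 MISS; vc=[]
#4 0x51→b10/s2 L1-HIT; vc=[]
#5 0x47→b8/s0 L1-HIT; vc=[]
#6 0x45→b8/s0 L1-HIT; vc=[]
#7 0x56→b10/s2 L1-HIT; vc=[]
#8 0x75→b14/s2 MISS; vc=[10]
#9 0x26→b4/s0 MISS; vc=[10,8]
#10 0x42→b8/s0 VC-HIT; vc=[10,4]
#11 0x26→b4/s0 VC-HIT; vc=[10,8]

SEQ = [MISS, L1-HIT, L1-HIT, MISS, L1-HIT, L1-HIT, L1-HIT, L1-HIT, MISS, MISS, VC-HIT, VC-HIT]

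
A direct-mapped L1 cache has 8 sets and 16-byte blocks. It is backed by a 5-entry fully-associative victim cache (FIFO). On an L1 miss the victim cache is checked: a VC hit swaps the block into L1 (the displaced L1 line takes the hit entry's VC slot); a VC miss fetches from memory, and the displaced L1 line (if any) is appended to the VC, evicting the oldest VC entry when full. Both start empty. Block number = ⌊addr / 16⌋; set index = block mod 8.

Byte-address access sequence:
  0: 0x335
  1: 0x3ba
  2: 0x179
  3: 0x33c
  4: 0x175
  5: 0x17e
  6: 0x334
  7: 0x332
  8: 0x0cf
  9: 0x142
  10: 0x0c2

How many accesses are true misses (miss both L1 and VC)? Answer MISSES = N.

MISSES = 5

  [0] addr=0x335 blk=51 s=3: MISS | VC []
  [1] addr=0x3ba blk=59 s=3: MISS | VC [51]
  [2] addr=0x179 blk=23 s=7: MISS | VC [51]
  [3] addr=0x33c blk=51 s=3: VC-HIT | VC [59]
  [4] addr=0x175 blk=23 s=7: L1-HIT | VC [59]
  [5] addr=0x17e blk=23 s=7: L1-HIT | VC [59]
  [6] addr=0x334 blk=51 s=3: L1-HIT | VC [59]
  [7] addr=0x332 blk=51 s=3: L1-HIT | VC [59]
  [8] addr=0xcf blk=12 s=4: MISS | VC [59]
  [9] addr=0x142 blk=20 s=4: MISS | VC [59, 12]
  [10] addr=0xc2 blk=12 s=4: VC-HIT | VC [59, 20]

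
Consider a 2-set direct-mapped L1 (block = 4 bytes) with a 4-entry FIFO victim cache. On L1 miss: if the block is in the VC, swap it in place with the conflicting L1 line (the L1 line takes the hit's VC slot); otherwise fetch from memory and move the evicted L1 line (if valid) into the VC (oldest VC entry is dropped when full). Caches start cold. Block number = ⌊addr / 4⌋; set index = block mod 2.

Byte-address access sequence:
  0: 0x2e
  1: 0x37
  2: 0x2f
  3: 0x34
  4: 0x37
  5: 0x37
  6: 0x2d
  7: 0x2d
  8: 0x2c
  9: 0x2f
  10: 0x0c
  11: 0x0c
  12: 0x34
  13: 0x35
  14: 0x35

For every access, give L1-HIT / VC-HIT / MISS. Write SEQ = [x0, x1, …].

SEQ = [MISS, MISS, VC-HIT, VC-HIT, L1-HIT, L1-HIT, VC-HIT, L1-HIT, L1-HIT, L1-HIT, MISS, L1-HIT, VC-HIT, L1-HIT, L1-HIT]

#0 0x2e→b11/s1 MISS; vc=[]
#1 0x37→b13/s1 MISS; vc=[11]
#2 0x2f→b11/s1 VC-HIT; vc=[13]
#3 0x34→b13/s1 VC-HIT; vc=[11]
#4 0x37→b13/s1 L1-HIT; vc=[11]
#5 0x37→b13/s1 L1-HIT; vc=[11]
#6 0x2d→b11/s1 VC-HIT; vc=[13]
#7 0x2d→b11/s1 L1-HIT; vc=[13]
#8 0x2c→b11/s1 L1-HIT; vc=[13]
#9 0x2f→b11/s1 L1-HIT; vc=[13]
#10 0xc→b3/s1 MISS; vc=[13,11]
#11 0xc→b3/s1 L1-HIT; vc=[13,11]
#12 0x34→b13/s1 VC-HIT; vc=[3,11]
#13 0x35→b13/s1 L1-HIT; vc=[3,11]
#14 0x35→b13/s1 L1-HIT; vc=[3,11]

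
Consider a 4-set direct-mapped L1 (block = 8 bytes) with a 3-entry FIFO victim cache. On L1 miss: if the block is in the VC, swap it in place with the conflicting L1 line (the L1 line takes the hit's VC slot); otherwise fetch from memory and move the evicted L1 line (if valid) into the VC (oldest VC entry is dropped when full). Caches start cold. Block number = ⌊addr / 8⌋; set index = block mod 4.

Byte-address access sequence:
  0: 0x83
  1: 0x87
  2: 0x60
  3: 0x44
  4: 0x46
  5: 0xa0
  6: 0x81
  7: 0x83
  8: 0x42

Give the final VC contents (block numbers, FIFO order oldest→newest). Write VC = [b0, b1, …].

  [0] addr=0x83 blk=16 s=0: MISS | VC []
  [1] addr=0x87 blk=16 s=0: L1-HIT | VC []
  [2] addr=0x60 blk=12 s=0: MISS | VC [16]
  [3] addr=0x44 blk=8 s=0: MISS | VC [16, 12]
  [4] addr=0x46 blk=8 s=0: L1-HIT | VC [16, 12]
  [5] addr=0xa0 blk=20 s=0: MISS | VC [16, 12, 8]
  [6] addr=0x81 blk=16 s=0: VC-HIT | VC [20, 12, 8]
  [7] addr=0x83 blk=16 s=0: L1-HIT | VC [20, 12, 8]
  [8] addr=0x42 blk=8 s=0: VC-HIT | VC [20, 12, 16]

VC = [20, 12, 16]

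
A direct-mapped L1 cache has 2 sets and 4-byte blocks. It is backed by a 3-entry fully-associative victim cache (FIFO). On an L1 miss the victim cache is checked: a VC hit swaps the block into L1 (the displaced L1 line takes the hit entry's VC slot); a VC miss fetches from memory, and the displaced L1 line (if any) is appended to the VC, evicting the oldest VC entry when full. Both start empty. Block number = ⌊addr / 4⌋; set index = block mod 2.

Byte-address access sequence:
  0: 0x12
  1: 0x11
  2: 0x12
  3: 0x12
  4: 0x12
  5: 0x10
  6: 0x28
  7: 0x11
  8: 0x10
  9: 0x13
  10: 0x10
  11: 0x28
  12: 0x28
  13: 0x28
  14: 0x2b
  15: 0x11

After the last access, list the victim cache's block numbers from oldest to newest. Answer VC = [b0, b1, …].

0: 0x12 (blk 4, set 0) → MISS  vc=[]
1: 0x11 (blk 4, set 0) → L1-HIT  vc=[]
2: 0x12 (blk 4, set 0) → L1-HIT  vc=[]
3: 0x12 (blk 4, set 0) → L1-HIT  vc=[]
4: 0x12 (blk 4, set 0) → L1-HIT  vc=[]
5: 0x10 (blk 4, set 0) → L1-HIT  vc=[]
6: 0x28 (blk 10, set 0) → MISS  vc=[4]
7: 0x11 (blk 4, set 0) → VC-HIT  vc=[10]
8: 0x10 (blk 4, set 0) → L1-HIT  vc=[10]
9: 0x13 (blk 4, set 0) → L1-HIT  vc=[10]
10: 0x10 (blk 4, set 0) → L1-HIT  vc=[10]
11: 0x28 (blk 10, set 0) → VC-HIT  vc=[4]
12: 0x28 (blk 10, set 0) → L1-HIT  vc=[4]
13: 0x28 (blk 10, set 0) → L1-HIT  vc=[4]
14: 0x2b (blk 10, set 0) → L1-HIT  vc=[4]
15: 0x11 (blk 4, set 0) → VC-HIT  vc=[10]

VC = [10]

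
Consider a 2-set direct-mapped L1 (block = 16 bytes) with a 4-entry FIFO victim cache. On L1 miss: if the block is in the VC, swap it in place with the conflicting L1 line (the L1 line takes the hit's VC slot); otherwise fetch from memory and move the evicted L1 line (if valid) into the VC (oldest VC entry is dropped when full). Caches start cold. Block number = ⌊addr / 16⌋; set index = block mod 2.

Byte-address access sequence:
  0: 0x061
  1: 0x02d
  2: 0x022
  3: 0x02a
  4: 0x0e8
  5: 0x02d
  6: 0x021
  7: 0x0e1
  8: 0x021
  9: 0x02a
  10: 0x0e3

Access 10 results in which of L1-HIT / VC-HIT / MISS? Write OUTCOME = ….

  [0] addr=0x61 blk=6 s=0: MISS | VC []
  [1] addr=0x2d blk=2 s=0: MISS | VC [6]
  [2] addr=0x22 blk=2 s=0: L1-HIT | VC [6]
  [3] addr=0x2a blk=2 s=0: L1-HIT | VC [6]
  [4] addr=0xe8 blk=14 s=0: MISS | VC [6, 2]
  [5] addr=0x2d blk=2 s=0: VC-HIT | VC [6, 14]
  [6] addr=0x21 blk=2 s=0: L1-HIT | VC [6, 14]
  [7] addr=0xe1 blk=14 s=0: VC-HIT | VC [6, 2]
  [8] addr=0x21 blk=2 s=0: VC-HIT | VC [6, 14]
  [9] addr=0x2a blk=2 s=0: L1-HIT | VC [6, 14]
  [10] addr=0xe3 blk=14 s=0: VC-HIT | VC [6, 2]

OUTCOME = VC-HIT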